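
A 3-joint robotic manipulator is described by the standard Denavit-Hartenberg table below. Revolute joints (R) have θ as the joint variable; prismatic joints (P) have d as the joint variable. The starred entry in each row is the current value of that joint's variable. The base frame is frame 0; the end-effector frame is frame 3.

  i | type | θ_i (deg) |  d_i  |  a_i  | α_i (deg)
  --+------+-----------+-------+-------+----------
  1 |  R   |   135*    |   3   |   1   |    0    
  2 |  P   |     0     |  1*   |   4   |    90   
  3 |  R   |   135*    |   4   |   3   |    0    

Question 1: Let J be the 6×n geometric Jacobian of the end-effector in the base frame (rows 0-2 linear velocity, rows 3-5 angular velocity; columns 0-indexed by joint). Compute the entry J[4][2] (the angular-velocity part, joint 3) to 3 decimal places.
axis z_2 = (0.7071,0.7071,0.0000); lever o_n−o_2 = (4.3284,1.3284,2.1213)
cross product → J_v[:, 2] = (1.5000,-1.5000,-2.1213)
J_ω[:, 2] = z_2
entry J[4][2] = 0.7071

0.707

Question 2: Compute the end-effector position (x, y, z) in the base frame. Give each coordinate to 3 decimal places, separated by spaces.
0.793 4.864 6.121

after link 1: o_1 = (-0.7071, 0.7071, 3.0000)
after link 2: o_2 = (-3.5355, 3.5355, 4.0000)
after link 3: o_3 = (0.7929, 4.8640, 6.1213)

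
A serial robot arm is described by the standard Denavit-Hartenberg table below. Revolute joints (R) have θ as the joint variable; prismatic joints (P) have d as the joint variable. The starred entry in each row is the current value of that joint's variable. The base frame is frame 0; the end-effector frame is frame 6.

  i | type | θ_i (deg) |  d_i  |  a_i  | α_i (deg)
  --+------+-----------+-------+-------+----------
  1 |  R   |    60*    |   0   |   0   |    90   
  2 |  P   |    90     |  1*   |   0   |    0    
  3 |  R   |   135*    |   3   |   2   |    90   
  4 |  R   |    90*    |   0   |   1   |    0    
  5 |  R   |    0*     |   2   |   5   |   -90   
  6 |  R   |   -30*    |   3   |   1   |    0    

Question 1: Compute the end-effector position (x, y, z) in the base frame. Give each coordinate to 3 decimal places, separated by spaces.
after link 1: o_1 = (0.0000, 0.0000, 0.0000)
after link 2: o_2 = (0.8660, -0.5000, 0.0000)
after link 3: o_3 = (2.7570, -3.2247, -1.4142)
after link 4: o_4 = (3.6230, -3.7247, -1.4142)
after link 5: o_5 = (7.2460, -7.4495, 0.0000)
after link 6: o_6 = (8.8799, -6.3516, 2.4749)

8.880 -6.352 2.475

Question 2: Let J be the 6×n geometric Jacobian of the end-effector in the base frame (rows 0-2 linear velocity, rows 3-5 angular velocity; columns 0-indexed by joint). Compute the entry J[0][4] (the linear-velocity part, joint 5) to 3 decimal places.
-0.524

axis z_4 = (-0.3536,-0.6124,0.7071); lever o_n−o_4 = (5.2569,-2.6268,3.8891)
cross product → J_v[:, 4] = (-0.5241,5.0922,4.1479)
J_ω[:, 4] = z_4
entry J[0][4] = -0.5241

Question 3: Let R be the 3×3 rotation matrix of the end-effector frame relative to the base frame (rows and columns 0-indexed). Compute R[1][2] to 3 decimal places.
0.612

End-effector z-axis (col 2 of R) = (0.3536,0.6124,0.7071)
R[1][2] = 0.6124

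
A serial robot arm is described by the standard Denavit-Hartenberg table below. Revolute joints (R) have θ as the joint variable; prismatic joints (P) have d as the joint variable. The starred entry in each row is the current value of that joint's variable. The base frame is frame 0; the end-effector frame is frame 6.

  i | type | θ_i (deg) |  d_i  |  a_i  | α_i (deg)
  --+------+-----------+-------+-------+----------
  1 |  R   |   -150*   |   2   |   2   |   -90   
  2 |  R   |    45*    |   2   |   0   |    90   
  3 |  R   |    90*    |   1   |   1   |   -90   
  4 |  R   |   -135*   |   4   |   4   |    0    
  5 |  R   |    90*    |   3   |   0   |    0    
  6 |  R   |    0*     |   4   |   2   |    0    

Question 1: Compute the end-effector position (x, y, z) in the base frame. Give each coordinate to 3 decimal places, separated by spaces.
2.586 -0.338 13.485

after link 1: o_1 = (-1.7321, -1.0000, 2.0000)
after link 2: o_2 = (-0.7321, -2.7321, 2.0000)
after link 3: o_3 = (-0.8444, -3.9516, 2.7071)
after link 4: o_4 = (-1.5412, -1.0879, 7.5355)
after link 5: o_5 = (0.2959, -0.0273, 9.6569)
after link 6: o_6 = (2.5865, -0.3378, 13.4853)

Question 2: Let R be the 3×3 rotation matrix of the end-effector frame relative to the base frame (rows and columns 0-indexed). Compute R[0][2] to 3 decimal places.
0.612

End-effector z-axis (col 2 of R) = (0.6124,0.3536,0.7071)
R[0][2] = 0.6124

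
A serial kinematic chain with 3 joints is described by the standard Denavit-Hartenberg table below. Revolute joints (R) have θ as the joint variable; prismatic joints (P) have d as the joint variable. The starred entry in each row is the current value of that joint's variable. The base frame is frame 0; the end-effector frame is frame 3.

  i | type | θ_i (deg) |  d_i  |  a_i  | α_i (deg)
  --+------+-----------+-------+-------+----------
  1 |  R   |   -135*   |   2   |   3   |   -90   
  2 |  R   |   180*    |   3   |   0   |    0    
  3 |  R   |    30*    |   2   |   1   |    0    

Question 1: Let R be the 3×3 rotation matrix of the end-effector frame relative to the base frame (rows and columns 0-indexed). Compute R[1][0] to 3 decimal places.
End-effector x-axis (col 0 of R) = (0.6124,0.6124,0.5000)
R[1][0] = 0.6124

0.612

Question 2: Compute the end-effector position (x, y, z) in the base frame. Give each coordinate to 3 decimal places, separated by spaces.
after link 1: o_1 = (-2.1213, -2.1213, 2.0000)
after link 2: o_2 = (0.0000, -4.2426, 2.0000)
after link 3: o_3 = (2.0266, -5.0445, 2.5000)

2.027 -5.044 2.500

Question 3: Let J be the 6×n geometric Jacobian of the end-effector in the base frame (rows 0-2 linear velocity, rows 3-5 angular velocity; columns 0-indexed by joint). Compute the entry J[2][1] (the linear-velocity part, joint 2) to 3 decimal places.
0.866

axis z_1 = (0.7071,-0.7071,0.0000); lever o_n−o_1 = (4.1479,-2.9232,0.5000)
cross product → J_v[:, 1] = (-0.3536,-0.3536,0.8660)
J_ω[:, 1] = z_1
entry J[2][1] = 0.8660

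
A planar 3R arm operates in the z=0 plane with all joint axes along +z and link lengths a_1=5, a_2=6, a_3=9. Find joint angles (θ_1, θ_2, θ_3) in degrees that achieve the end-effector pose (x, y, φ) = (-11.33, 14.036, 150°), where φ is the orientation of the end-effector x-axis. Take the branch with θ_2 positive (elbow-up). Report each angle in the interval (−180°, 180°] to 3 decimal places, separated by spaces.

85.695 44.986 19.319

wrist centre = target − a_3·(cos φ, sin φ) = (-3.5358, 9.5360)
cos θ_2 = (103.4370−5²−6²)/(2·5·6) = 0.7073; θ_2 = 44.9857° (elbow-up)
β = atan2(9.5360,-3.5358) = 110.3438°; ψ = atan2(4.2416,9.2437) = 24.6486°
θ_1 = β − ψ = 85.6952°
θ_3 = φ − θ_1 − θ_2 = 19.3190° (wrapped to (-180°,180°])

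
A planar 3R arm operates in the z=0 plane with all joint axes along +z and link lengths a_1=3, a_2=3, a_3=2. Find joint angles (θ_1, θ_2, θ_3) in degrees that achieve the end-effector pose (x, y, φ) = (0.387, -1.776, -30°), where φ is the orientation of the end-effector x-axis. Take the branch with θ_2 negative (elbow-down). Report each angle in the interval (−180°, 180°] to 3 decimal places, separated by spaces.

wrist centre = target − a_3·(cos φ, sin φ) = (-1.3451, -0.7760)
cos θ_2 = (2.4113−3²−3²)/(2·3·3) = -0.8660; θ_2 = -150.0013° (elbow-down)
β = atan2(-0.7760,-1.3451) = -150.0181°; ψ = atan2(-1.4999,0.4019) = -75.0007°
θ_1 = β − ψ = -75.0174°
θ_3 = φ − θ_1 − θ_2 = -164.9813° (wrapped to (-180°,180°])

-75.017 -150.001 -164.981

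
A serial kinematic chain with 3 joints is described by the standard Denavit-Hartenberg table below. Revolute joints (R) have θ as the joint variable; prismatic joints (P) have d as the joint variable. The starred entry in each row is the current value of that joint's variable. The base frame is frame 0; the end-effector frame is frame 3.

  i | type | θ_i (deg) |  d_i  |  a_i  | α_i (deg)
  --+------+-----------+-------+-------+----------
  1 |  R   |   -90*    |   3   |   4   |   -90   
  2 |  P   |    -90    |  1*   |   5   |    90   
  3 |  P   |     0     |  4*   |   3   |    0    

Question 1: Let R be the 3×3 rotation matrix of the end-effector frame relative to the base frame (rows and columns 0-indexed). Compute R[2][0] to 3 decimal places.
1.000

End-effector x-axis (col 0 of R) = (-0.0000,-0.0000,1.0000)
R[2][0] = 1.0000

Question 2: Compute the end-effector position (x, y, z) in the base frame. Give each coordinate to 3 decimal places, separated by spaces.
after link 1: o_1 = (0.0000, -4.0000, 3.0000)
after link 2: o_2 = (1.0000, -4.0000, 8.0000)
after link 3: o_3 = (1.0000, -0.0000, 11.0000)

1.000 -0.000 11.000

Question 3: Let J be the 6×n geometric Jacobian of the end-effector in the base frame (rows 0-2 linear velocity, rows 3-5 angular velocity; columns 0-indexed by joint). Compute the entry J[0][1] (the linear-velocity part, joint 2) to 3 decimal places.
prismatic axis z_1 = (1.0000,0.0000,0.0000)
J_v[:, 1] = z_1; J_ω[:, 1] = (0,0,0)
entry J[0][1] = 1.0000

1.000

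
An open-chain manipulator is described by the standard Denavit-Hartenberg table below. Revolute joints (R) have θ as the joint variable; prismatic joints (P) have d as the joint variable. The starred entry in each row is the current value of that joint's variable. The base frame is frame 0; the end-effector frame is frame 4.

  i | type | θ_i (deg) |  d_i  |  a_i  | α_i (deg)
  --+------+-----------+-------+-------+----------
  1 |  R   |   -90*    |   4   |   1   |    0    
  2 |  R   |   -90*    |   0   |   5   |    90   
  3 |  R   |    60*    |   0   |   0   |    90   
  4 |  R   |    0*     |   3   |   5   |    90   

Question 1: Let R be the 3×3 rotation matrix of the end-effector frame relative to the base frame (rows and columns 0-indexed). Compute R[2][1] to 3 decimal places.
-0.500

End-effector y-axis (col 1 of R) = (-0.8660,0.0000,-0.5000)
R[2][1] = -0.5000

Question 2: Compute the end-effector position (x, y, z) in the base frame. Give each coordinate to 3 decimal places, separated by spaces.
after link 1: o_1 = (0.0000, -1.0000, 4.0000)
after link 2: o_2 = (-5.0000, -1.0000, 4.0000)
after link 3: o_3 = (-5.0000, -1.0000, 4.0000)
after link 4: o_4 = (-10.0981, -1.0000, 6.8301)

-10.098 -1.000 6.830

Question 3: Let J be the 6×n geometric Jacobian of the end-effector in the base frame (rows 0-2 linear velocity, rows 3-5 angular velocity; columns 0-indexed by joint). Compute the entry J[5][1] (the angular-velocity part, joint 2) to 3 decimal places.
1.000

axis z_1 = (0.0000,0.0000,1.0000); lever o_n−o_1 = (-10.0981,-0.0000,2.8301)
cross product → J_v[:, 1] = (0.0000,-10.0981,0.0000)
J_ω[:, 1] = z_1
entry J[5][1] = 1.0000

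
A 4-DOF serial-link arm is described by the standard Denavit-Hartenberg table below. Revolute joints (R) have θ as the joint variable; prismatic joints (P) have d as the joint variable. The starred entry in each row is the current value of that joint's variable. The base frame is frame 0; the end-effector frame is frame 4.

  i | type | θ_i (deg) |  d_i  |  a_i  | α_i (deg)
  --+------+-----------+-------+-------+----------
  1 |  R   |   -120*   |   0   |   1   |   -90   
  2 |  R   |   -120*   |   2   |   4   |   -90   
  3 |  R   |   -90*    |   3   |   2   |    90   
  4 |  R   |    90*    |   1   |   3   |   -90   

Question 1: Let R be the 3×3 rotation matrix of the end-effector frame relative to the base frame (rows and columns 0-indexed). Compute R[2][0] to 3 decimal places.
0.500

End-effector x-axis (col 0 of R) = (-0.4330,-0.7500,0.5000)
R[2][0] = 0.5000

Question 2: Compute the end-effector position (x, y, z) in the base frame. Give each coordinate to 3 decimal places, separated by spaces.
after link 1: o_1 = (-0.5000, -0.8660, 0.0000)
after link 2: o_2 = (2.2321, -0.1340, 3.4641)
after link 3: o_3 = (2.6651, -3.3840, 4.9641)
after link 4: o_4 = (1.1160, -6.0670, 5.5981)

1.116 -6.067 5.598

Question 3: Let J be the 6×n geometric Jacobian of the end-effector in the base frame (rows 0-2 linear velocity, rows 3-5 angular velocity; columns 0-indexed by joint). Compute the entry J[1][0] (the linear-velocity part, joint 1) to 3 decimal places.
1.116

axis z_0 = ẑ; lever o_n−o_0 = (1.1160,-6.0670,5.5981)
cross product → J_v[:, 0] = (6.0670,1.1160,-0.0000)
J_ω[:, 0] = z_0
entry J[1][0] = 1.1160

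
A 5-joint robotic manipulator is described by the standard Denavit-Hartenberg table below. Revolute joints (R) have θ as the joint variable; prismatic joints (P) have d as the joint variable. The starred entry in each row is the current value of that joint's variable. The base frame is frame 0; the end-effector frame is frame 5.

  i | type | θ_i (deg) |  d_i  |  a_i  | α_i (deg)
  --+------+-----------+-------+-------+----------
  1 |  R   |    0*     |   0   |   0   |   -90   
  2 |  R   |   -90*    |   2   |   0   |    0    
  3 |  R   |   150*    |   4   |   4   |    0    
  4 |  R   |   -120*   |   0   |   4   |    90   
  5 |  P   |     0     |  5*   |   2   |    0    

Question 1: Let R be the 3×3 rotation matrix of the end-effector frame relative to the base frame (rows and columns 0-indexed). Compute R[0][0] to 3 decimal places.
End-effector x-axis (col 0 of R) = (0.5000,-0.0000,0.8660)
R[0][0] = 0.5000

0.500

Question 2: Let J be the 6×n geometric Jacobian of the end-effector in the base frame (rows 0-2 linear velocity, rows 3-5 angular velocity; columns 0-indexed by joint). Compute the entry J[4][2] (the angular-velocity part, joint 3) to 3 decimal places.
axis z_2 = (0.0000,1.0000,0.0000); lever o_n−o_2 = (0.6699,4.0000,4.2321)
cross product → J_v[:, 2] = (4.2321,0.0000,-0.6699)
J_ω[:, 2] = z_2
entry J[4][2] = 1.0000

1.000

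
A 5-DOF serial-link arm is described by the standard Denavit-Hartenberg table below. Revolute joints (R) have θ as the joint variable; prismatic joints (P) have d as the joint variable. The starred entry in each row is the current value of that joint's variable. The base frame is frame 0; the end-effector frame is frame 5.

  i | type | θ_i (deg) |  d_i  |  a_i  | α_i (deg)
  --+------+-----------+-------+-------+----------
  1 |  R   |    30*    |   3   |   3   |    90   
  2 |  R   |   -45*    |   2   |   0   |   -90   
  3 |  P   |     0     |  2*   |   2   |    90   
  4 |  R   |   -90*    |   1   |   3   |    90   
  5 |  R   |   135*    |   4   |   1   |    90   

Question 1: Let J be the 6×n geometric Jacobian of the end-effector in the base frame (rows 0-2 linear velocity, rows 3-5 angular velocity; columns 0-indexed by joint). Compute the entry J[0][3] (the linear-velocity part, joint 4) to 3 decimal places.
axis z_3 = (0.5000,-0.8660,0.0000); lever o_n−o_3 = (-3.0000,-3.7033,1.2071)
cross product → J_v[:, 3] = (-1.0454,-0.6036,-4.4497)
J_ω[:, 3] = z_3
entry J[0][3] = -1.0454

-1.045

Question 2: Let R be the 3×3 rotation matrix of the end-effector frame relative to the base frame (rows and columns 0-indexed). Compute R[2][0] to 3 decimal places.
0.500

End-effector x-axis (col 0 of R) = (0.7866,-0.3624,0.5000)
R[2][0] = 0.5000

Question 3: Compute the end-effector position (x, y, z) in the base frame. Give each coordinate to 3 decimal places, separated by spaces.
3.048 -2.521 4.207

after link 1: o_1 = (2.5981, 1.5000, 3.0000)
after link 2: o_2 = (3.5981, -0.2321, 3.0000)
after link 3: o_3 = (6.0476, 1.1822, 3.0000)
after link 4: o_4 = (4.7104, -0.7445, 0.8787)
after link 5: o_5 = (3.0475, -2.5211, 4.2071)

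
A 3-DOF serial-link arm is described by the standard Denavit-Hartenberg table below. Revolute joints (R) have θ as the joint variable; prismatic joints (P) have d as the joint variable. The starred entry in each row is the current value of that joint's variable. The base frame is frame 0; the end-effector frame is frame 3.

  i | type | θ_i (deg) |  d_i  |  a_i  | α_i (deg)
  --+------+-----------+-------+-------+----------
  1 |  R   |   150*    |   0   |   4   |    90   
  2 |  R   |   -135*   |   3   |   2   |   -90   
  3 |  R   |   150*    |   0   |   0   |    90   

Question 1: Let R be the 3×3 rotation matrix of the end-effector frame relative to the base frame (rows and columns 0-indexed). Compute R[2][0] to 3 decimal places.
End-effector x-axis (col 0 of R) = (-0.7803,-0.1268,0.6124)
R[2][0] = 0.6124

0.612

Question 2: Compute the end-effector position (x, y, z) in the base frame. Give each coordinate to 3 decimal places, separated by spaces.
-0.739 3.891 -1.414

after link 1: o_1 = (-3.4641, 2.0000, 0.0000)
after link 2: o_2 = (-0.7394, 3.8910, -1.4142)
after link 3: o_3 = (-0.7394, 3.8910, -1.4142)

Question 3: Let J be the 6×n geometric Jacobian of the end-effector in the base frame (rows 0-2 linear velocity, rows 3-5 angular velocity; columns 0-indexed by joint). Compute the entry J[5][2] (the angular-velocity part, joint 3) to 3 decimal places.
-0.707

axis z_2 = (-0.6124,0.3536,-0.7071); lever o_n−o_2 = (0.0000,0.0000,0.0000)
cross product → J_v[:, 2] = (0.0000,0.0000,-0.0000)
J_ω[:, 2] = z_2
entry J[5][2] = -0.7071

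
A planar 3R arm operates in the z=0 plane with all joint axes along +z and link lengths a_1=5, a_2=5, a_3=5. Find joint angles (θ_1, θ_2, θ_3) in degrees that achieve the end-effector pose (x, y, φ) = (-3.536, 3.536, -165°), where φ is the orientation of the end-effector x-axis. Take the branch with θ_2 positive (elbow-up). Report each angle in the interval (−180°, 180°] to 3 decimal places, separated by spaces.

15.009 119.996 59.996

wrist centre = target − a_3·(cos φ, sin φ) = (1.2936, 4.8301)
cos θ_2 = (25.0033−5²−5²)/(2·5·5) = -0.4999; θ_2 = 119.9956° (elbow-up)
β = atan2(4.8301,1.2936) = 75.0065°; ψ = atan2(4.3303,2.5003) = 59.9978°
θ_1 = β − ψ = 15.0087°
θ_3 = φ − θ_1 − θ_2 = 59.9956° (wrapped to (-180°,180°])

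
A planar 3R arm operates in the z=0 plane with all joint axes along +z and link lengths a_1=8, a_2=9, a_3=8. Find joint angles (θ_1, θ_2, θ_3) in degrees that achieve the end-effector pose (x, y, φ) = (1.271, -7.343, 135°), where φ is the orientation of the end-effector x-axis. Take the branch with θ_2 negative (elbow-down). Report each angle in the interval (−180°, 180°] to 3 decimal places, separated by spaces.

wrist centre = target − a_3·(cos φ, sin φ) = (6.9279, -12.9999)
cos θ_2 = (216.9914−8²−9²)/(2·8·9) = 0.4999; θ_2 = -60.0040° (elbow-down)
β = atan2(-12.9999,6.9279) = -61.9461°; ψ = atan2(-7.7945,12.4995) = -31.9473°
θ_1 = β − ψ = -29.9988°
θ_3 = φ − θ_1 − θ_2 = -134.9972° (wrapped to (-180°,180°])

-29.999 -60.004 -134.997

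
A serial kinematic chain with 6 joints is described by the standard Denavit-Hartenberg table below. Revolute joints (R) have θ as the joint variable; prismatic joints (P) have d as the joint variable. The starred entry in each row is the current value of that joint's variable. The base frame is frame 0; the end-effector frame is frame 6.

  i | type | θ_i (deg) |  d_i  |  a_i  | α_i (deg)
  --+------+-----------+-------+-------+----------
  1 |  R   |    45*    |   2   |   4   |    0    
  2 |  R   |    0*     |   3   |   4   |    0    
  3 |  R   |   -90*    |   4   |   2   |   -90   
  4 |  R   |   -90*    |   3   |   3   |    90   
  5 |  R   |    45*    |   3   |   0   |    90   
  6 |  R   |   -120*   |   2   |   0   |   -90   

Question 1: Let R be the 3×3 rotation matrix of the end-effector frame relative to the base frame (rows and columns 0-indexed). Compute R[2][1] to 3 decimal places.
-0.707

End-effector y-axis (col 1 of R) = (0.5000,0.5000,-0.7071)
R[2][1] = -0.7071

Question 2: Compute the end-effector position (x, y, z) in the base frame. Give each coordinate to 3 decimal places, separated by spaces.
after link 1: o_1 = (2.8284, 2.8284, 2.0000)
after link 2: o_2 = (5.6569, 5.6569, 5.0000)
after link 3: o_3 = (7.0711, 4.2426, 9.0000)
after link 4: o_4 = (9.1924, 6.3640, 12.0000)
after link 5: o_5 = (7.0711, 8.4853, 12.0000)
after link 6: o_6 = (6.0711, 7.4853, 13.4142)

6.071 7.485 13.414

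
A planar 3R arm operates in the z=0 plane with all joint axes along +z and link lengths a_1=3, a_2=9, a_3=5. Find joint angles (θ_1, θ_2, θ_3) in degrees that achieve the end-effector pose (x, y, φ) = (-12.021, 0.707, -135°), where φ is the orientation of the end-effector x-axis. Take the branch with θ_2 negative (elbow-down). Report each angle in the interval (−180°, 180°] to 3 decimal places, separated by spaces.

-135.001 -89.998 89.999

wrist centre = target − a_3·(cos φ, sin φ) = (-8.4855, 4.2425)
cos θ_2 = (90.0022−3²−9²)/(2·3·9) = 0.0000; θ_2 = -89.9976° (elbow-down)
β = atan2(4.2425,-8.4855) = 153.4360°; ψ = atan2(-9.0000,3.0004) = -71.5629°
θ_1 = β − ψ = 224.9989°
θ_3 = φ − θ_1 − θ_2 = 89.9987° (wrapped to (-180°,180°])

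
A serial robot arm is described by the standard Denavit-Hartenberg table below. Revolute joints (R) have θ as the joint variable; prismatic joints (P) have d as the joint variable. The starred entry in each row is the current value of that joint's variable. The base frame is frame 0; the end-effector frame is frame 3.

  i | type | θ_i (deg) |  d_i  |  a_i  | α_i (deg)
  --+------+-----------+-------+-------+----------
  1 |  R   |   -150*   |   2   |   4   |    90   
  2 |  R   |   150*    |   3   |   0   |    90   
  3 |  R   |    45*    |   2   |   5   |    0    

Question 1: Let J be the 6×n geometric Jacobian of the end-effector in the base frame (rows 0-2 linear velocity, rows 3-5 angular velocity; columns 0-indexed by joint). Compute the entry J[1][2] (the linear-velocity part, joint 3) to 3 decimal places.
1.531

axis z_2 = (-0.4330,-0.2500,0.8660); lever o_n−o_2 = (0.0179,4.0928,3.4998)
cross product → J_v[:, 2] = (-4.4194,1.5309,-1.7678)
J_ω[:, 2] = z_2
entry J[1][2] = 1.5309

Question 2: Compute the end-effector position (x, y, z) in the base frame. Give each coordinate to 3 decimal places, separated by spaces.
after link 1: o_1 = (-3.4641, -2.0000, 2.0000)
after link 2: o_2 = (-4.9641, 0.5981, 2.0000)
after link 3: o_3 = (-4.9462, 4.6909, 5.4998)

-4.946 4.691 5.500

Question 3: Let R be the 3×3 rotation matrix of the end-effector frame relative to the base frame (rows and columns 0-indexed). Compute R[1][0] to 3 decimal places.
End-effector x-axis (col 0 of R) = (0.1768,0.9186,0.3536)
R[1][0] = 0.9186

0.919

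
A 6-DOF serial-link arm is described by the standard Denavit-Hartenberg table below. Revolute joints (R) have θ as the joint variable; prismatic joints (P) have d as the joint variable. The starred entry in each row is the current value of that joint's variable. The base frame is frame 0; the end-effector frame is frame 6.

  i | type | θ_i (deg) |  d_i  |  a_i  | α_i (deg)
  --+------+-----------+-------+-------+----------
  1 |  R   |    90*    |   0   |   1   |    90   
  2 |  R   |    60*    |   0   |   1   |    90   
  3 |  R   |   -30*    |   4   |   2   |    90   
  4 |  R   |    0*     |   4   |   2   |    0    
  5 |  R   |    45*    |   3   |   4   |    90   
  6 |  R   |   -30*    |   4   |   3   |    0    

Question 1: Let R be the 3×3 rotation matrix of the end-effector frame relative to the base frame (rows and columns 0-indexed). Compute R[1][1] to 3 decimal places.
End-effector y-axis (col 1 of R) = (-0.9268,0.2428,-0.2866)
R[1][1] = 0.2428

0.243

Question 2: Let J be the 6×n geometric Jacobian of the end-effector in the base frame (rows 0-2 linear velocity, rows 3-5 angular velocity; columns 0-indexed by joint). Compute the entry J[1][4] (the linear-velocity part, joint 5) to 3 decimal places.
axis z_4 = (-0.8660,-0.2500,-0.4330); lever o_n−o_4 = (-5.0460,4.4610,4.0524)
cross product → J_v[:, 4] = (0.9186,5.6945,-5.1248)
J_ω[:, 4] = z_4
entry J[1][4] = 5.6945

5.694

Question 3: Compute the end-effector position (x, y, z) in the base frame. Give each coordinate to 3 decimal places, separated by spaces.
after link 1: o_1 = (0.0000, 1.0000, 0.0000)
after link 2: o_2 = (0.0000, 1.5000, 0.8660)
after link 3: o_3 = (-1.0000, 5.8301, 0.3660)
after link 4: o_4 = (-5.4641, 5.6962, 0.1340)
after link 5: o_5 = (-9.4764, 8.6204, -0.4580)
after link 6: o_6 = (-10.5101, 10.1571, 4.1864)

-10.510 10.157 4.186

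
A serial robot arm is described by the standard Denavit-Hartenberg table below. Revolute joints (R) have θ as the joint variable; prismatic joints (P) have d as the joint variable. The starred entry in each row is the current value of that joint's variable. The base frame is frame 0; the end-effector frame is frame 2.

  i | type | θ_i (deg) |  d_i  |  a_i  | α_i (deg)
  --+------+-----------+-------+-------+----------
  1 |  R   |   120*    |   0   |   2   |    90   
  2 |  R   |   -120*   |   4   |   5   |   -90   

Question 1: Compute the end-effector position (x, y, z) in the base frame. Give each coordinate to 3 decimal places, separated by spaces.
after link 1: o_1 = (-1.0000, 1.7321, 0.0000)
after link 2: o_2 = (3.7141, 1.5670, -4.3301)

3.714 1.567 -4.330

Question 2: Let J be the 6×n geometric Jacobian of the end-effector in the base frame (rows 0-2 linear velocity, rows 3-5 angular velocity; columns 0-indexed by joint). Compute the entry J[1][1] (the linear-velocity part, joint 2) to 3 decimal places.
3.750

axis z_1 = (0.8660,0.5000,0.0000); lever o_n−o_1 = (4.7141,-0.1651,-4.3301)
cross product → J_v[:, 1] = (-2.1651,3.7500,-2.5000)
J_ω[:, 1] = z_1
entry J[1][1] = 3.7500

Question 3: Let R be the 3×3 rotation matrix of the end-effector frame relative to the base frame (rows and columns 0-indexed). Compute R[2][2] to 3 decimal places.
-0.500

End-effector z-axis (col 2 of R) = (-0.4330,0.7500,-0.5000)
R[2][2] = -0.5000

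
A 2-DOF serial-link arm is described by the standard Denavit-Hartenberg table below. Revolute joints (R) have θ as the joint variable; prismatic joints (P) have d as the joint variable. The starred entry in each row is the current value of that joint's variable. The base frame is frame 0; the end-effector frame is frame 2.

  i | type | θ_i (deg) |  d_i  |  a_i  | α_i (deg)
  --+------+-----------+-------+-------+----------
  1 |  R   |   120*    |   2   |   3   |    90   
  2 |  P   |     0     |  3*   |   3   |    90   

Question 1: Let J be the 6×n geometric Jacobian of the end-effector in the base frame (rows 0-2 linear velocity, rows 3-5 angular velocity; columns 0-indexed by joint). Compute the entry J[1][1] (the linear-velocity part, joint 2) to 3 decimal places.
prismatic axis z_1 = (0.8660,0.5000,0.0000)
J_v[:, 1] = z_1; J_ω[:, 1] = (0,0,0)
entry J[1][1] = 0.5000

0.500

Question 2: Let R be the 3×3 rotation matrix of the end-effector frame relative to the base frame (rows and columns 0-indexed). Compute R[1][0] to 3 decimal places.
0.866

End-effector x-axis (col 0 of R) = (-0.5000,0.8660,0.0000)
R[1][0] = 0.8660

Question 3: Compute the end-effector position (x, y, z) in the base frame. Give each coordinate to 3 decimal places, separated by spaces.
after link 1: o_1 = (-1.5000, 2.5981, 2.0000)
after link 2: o_2 = (-0.4019, 6.6962, 2.0000)

-0.402 6.696 2.000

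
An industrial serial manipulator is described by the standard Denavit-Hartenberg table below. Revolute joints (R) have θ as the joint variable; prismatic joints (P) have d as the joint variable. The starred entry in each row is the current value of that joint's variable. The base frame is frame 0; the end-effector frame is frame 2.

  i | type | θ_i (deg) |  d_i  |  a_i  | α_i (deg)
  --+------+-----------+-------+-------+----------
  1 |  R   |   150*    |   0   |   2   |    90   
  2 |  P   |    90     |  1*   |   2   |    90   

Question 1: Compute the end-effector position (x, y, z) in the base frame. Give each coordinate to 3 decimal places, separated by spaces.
-1.232 1.866 2.000

after link 1: o_1 = (-1.7321, 1.0000, 0.0000)
after link 2: o_2 = (-1.2321, 1.8660, 2.0000)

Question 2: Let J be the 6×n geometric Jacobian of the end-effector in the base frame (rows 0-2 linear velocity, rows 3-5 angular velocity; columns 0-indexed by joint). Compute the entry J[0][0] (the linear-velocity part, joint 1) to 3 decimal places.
-1.866

axis z_0 = ẑ; lever o_n−o_0 = (-1.2321,1.8660,2.0000)
cross product → J_v[:, 0] = (-1.8660,-1.2321,0.0000)
J_ω[:, 0] = z_0
entry J[0][0] = -1.8660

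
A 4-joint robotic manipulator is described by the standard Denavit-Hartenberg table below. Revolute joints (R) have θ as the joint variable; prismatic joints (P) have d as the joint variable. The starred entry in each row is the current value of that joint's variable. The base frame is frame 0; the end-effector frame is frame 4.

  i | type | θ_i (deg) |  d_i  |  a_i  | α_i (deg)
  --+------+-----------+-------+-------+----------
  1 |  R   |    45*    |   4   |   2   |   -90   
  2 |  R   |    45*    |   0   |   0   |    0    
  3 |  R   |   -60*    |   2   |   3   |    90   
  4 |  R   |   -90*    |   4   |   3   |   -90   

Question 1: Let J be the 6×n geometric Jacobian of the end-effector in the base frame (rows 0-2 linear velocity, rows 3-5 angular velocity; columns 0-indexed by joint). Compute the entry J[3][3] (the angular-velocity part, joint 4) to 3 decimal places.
axis z_3 = (-0.1830,-0.1830,0.9659); lever o_n−o_3 = (1.3893,-2.8534,3.8637)
cross product → J_v[:, 3] = (2.0490,2.0490,0.7765)
J_ω[:, 3] = z_3
entry J[3][3] = -0.1830

-0.183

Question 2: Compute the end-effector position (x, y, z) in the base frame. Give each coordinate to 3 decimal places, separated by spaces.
3.438 2.024 8.640

after link 1: o_1 = (1.4142, 1.4142, 4.0000)
after link 2: o_2 = (1.4142, 1.4142, 4.0000)
after link 3: o_3 = (2.0490, 4.8775, 4.7765)
after link 4: o_4 = (3.4383, 2.0241, 8.6402)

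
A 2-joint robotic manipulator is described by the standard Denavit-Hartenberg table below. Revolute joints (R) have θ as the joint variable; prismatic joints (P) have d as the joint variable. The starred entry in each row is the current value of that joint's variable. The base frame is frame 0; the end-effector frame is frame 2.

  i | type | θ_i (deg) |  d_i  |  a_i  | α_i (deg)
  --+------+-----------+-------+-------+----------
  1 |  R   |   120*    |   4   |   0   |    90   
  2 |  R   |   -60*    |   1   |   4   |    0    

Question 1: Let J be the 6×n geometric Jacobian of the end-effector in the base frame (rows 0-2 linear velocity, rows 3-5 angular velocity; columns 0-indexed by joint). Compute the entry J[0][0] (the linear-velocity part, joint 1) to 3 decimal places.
-2.232

axis z_0 = ẑ; lever o_n−o_0 = (-0.1340,2.2321,0.5359)
cross product → J_v[:, 0] = (-2.2321,-0.1340,0.0000)
J_ω[:, 0] = z_0
entry J[0][0] = -2.2321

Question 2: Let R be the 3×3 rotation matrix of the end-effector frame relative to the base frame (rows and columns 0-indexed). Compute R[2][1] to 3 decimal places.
End-effector y-axis (col 1 of R) = (-0.4330,0.7500,0.5000)
R[2][1] = 0.5000

0.500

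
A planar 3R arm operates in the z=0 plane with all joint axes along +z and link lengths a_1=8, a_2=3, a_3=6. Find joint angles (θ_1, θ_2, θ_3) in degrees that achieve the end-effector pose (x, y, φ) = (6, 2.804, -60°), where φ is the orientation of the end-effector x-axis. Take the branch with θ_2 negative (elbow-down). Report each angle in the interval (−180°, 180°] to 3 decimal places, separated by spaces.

wrist centre = target − a_3·(cos φ, sin φ) = (3.0000, 8.0002)
cos θ_2 = (73.0024−8²−3²)/(2·8·3) = 0.0001; θ_2 = -89.9971° (elbow-down)
β = atan2(8.0002,3.0000) = 69.4443°; ψ = atan2(-3.0000,8.0002) = -20.5557°
θ_1 = β − ψ = 90.0000°
θ_3 = φ − θ_1 − θ_2 = -60.0029° (wrapped to (-180°,180°])

90.000 -89.997 -60.003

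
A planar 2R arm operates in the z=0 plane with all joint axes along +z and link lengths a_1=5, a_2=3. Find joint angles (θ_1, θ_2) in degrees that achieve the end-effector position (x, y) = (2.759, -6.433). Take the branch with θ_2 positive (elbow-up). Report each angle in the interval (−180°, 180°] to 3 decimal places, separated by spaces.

cos θ_2 = (48.9956−5²−3²)/(2·5·3) = 0.4999; θ_2 = 60.0098° (elbow-up)
β = atan2(-6.4330,2.7590) = -66.7864°; ψ = atan2(2.5983,6.4996) = 21.7901°
θ_1 = β − ψ = -88.5764°

-88.576 60.010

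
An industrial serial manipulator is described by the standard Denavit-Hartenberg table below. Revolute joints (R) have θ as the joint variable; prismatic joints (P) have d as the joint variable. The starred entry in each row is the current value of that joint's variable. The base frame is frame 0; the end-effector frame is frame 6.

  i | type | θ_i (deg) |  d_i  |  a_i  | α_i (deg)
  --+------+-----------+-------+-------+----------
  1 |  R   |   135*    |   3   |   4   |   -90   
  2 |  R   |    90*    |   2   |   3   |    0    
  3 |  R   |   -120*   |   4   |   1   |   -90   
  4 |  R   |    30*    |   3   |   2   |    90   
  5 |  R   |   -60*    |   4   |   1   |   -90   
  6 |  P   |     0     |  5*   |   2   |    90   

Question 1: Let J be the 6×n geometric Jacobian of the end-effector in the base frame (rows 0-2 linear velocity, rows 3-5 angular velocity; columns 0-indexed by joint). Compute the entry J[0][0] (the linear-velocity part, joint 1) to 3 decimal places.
-5.920

axis z_0 = ẑ; lever o_n−o_0 = (-13.7678,5.9203,2.3774)
cross product → J_v[:, 0] = (-5.9203,-13.7678,0.0000)
J_ω[:, 0] = z_0
entry J[0][0] = -5.9203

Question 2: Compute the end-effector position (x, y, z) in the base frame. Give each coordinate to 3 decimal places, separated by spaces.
-13.768 5.920 2.377

after link 1: o_1 = (-2.8284, 2.8284, 3.0000)
after link 2: o_2 = (-4.2426, 1.4142, 0.0000)
after link 3: o_3 = (-7.6834, -0.8018, 0.5000)
after link 4: o_4 = (-9.0977, 2.0266, -1.2321)
after link 5: o_5 = (-12.5541, 0.9376, 0.7345)
after link 6: o_6 = (-13.7678, 5.9203, 2.3774)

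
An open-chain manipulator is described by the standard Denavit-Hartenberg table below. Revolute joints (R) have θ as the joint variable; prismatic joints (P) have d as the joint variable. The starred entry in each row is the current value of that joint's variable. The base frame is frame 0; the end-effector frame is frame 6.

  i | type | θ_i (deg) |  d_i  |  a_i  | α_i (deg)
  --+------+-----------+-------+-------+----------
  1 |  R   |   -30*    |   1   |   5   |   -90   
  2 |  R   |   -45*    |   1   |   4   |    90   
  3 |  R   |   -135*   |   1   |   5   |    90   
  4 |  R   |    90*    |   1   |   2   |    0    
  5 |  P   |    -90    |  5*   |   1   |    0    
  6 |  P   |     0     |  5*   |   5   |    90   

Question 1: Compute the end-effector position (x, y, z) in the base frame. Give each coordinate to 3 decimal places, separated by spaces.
after link 1: o_1 = (4.3301, -2.5000, 1.0000)
after link 2: o_2 = (7.2796, -3.0482, 3.8284)
after link 3: o_3 = (2.7344, -4.5065, 2.0355)
after link 4: o_4 = (1.4302, -2.9370, 2.9497)
after link 5: o_5 = (0.2463, 1.0125, -0.0503)
after link 6: o_6 = (-4.0838, 3.5125, -5.0503)

-4.084 3.512 -5.050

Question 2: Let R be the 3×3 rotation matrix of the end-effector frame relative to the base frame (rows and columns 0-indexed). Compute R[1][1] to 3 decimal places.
0.862

End-effector y-axis (col 1 of R) = (-0.0795,0.8624,-0.5000)
R[1][1] = 0.8624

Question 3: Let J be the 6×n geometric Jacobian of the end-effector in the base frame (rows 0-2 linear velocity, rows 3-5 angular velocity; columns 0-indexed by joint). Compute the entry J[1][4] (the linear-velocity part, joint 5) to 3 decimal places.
0.862

prismatic axis z_4 = (-0.0795,0.8624,-0.5000)
J_v[:, 4] = z_4; J_ω[:, 4] = (0,0,0)
entry J[1][4] = 0.8624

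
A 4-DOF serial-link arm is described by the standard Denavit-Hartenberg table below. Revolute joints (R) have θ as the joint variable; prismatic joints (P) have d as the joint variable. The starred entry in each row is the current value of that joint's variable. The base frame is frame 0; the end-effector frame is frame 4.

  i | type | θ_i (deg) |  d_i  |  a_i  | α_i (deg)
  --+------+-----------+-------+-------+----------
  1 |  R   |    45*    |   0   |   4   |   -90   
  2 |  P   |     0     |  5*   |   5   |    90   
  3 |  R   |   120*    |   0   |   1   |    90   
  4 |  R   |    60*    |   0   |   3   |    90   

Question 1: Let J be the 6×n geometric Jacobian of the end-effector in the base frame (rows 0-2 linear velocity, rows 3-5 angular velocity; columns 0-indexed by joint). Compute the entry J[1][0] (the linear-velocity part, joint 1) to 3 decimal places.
axis z_0 = ẑ; lever o_n−o_0 = (0.4136,10.5465,2.5981)
cross product → J_v[:, 0] = (-10.5465,0.4136,0.0000)
J_ω[:, 0] = z_0
entry J[1][0] = 0.4136

0.414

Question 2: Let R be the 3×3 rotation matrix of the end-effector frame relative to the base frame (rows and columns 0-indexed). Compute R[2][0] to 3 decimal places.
End-effector x-axis (col 0 of R) = (-0.4830,0.1294,0.8660)
R[2][0] = 0.8660

0.866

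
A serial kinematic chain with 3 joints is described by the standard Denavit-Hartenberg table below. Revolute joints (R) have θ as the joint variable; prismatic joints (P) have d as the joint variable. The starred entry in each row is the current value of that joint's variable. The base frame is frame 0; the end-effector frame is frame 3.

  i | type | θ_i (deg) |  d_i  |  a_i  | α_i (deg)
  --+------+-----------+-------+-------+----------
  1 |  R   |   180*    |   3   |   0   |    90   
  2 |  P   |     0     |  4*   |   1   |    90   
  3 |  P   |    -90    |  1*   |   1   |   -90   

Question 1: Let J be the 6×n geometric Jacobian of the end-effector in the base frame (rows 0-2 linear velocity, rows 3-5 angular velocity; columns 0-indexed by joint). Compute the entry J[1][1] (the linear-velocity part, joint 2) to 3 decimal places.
1.000

prismatic axis z_1 = (0.0000,1.0000,0.0000)
J_v[:, 1] = z_1; J_ω[:, 1] = (0,0,0)
entry J[1][1] = 1.0000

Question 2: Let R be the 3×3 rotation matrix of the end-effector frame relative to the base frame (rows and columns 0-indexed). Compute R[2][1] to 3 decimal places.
End-effector y-axis (col 1 of R) = (-0.0000,-0.0000,1.0000)
R[2][1] = 1.0000

1.000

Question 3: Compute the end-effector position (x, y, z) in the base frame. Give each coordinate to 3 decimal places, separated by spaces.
after link 1: o_1 = (0.0000, 0.0000, 3.0000)
after link 2: o_2 = (-1.0000, 4.0000, 3.0000)
after link 3: o_3 = (-1.0000, 3.0000, 2.0000)

-1.000 3.000 2.000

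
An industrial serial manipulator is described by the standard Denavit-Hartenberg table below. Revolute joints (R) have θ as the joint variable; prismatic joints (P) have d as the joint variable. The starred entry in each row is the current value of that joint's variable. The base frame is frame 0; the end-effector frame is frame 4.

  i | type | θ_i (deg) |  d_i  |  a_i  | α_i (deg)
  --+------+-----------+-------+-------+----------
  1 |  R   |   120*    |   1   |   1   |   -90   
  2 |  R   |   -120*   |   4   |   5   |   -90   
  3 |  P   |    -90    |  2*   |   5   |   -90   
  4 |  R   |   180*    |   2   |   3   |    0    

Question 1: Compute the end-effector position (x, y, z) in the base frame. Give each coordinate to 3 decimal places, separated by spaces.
-4.812 -3.665 8.062

after link 1: o_1 = (-0.5000, 0.8660, 1.0000)
after link 2: o_2 = (-2.7141, -3.2990, 5.3301)
after link 3: o_3 = (-7.9103, -4.2990, 6.3301)
after link 4: o_4 = (-4.8122, -3.6651, 8.0622)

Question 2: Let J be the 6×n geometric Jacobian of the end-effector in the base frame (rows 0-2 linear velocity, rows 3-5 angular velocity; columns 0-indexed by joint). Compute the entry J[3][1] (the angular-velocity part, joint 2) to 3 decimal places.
-0.866

axis z_1 = (-0.8660,-0.5000,0.0000); lever o_n−o_1 = (-4.3122,-4.5311,7.0622)
cross product → J_v[:, 1] = (-3.5311,6.1160,1.7679)
J_ω[:, 1] = z_1
entry J[3][1] = -0.8660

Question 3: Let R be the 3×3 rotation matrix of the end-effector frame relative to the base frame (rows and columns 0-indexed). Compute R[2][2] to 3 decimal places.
End-effector z-axis (col 2 of R) = (0.2500,-0.4330,0.8660)
R[2][2] = 0.8660

0.866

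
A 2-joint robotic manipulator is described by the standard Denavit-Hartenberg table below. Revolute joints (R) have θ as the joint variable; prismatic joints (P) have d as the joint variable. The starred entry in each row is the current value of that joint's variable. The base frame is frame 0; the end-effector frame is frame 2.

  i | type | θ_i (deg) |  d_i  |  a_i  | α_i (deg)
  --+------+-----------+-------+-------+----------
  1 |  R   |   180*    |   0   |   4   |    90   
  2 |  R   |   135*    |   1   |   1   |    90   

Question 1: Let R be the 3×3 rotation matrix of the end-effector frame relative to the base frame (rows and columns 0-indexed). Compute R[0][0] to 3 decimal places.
0.707

End-effector x-axis (col 0 of R) = (0.7071,-0.0000,0.7071)
R[0][0] = 0.7071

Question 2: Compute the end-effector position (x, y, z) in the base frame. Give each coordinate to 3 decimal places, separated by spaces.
after link 1: o_1 = (-4.0000, 0.0000, 0.0000)
after link 2: o_2 = (-3.2929, 1.0000, 0.7071)

-3.293 1.000 0.707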